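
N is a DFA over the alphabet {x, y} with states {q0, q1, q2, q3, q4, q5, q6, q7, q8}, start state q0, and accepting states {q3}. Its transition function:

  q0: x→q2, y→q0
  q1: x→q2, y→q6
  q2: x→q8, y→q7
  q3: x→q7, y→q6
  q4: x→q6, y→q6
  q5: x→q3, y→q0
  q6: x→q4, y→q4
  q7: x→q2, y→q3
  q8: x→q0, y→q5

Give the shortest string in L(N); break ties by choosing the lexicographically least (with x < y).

xyy

A breadth-first search from q0 reaches an accepting state first via the path q0 → q2 → q7 → q3 on input xyy.
No string of length < 3 is accepted (BFS exhausts all shorter strings without reaching an accepting state), and xyy is the lexicographically least accepting string of length 3.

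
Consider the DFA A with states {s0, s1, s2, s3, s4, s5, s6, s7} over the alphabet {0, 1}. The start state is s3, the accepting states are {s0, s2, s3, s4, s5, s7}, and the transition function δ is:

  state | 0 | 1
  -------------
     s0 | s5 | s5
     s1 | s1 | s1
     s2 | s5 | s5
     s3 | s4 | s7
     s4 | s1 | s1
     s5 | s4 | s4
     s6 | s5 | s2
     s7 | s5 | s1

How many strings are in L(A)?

The useful subgraph on states {s3, s4, s5, s7} is acyclic, so L(A) is finite; the longest accepting path visits 4 useful states, giving maximum string length 3.
Counting accepting paths from s3 by length: 1 of length 0, 2 of length 1, 1 of length 2, 2 of length 3. Total 6.

6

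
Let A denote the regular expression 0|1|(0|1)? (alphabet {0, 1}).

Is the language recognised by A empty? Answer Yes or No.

The empty string ε matches the expression, so it belongs to L(A).
Since L(A) contains at least one string, it is not empty.

No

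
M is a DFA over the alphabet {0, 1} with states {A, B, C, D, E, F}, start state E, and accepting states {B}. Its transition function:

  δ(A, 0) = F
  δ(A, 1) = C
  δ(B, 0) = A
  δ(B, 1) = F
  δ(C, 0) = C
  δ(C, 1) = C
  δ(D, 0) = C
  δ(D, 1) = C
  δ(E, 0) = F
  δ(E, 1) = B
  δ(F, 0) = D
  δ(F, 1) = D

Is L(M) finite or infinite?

finite

The useful states (reachable from E and able to reach an accepting state) are {B, E}.
Restricted to these states the transition graph has no cycle, so every accepting path has bounded length and L is finite.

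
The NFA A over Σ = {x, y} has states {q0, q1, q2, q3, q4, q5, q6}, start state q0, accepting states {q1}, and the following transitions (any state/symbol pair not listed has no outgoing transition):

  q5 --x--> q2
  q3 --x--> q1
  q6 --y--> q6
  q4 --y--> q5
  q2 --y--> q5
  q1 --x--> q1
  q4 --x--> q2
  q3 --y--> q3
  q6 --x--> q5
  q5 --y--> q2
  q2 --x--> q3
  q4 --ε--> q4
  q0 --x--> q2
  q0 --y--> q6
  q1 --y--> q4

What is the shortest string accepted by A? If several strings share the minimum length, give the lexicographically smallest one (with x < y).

A breadth-first search from q0 reaches an accepting state first via the path q0 → q2 → q3 → q1 on input xxx.
No string of length < 3 is accepted (BFS exhausts all shorter strings without reaching an accepting state), and xxx is the lexicographically least accepting string of length 3.

xxx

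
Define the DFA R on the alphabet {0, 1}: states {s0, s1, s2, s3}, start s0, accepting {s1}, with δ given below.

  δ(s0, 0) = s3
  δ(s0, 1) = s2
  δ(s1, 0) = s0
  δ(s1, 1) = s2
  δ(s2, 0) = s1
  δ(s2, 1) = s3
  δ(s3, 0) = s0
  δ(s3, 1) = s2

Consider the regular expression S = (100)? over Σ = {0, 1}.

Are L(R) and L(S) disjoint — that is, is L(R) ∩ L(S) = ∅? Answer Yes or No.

Yes

Converting the expression S to a DFA (subset construction, then merging equivalent states) gives the minimal DFA with states {r0, r1, r2, r3, r4}, start state r0, accepting states {r0, r4} and transitions r0: 0→r1, 1→r2; r1: 0→r1, 1→r1; r2: 0→r3, 1→r1; r3: 0→r4, 1→r1; r4: 0→r1, 1→r1.
Exploring the product automaton R × S from the start pair (s0, r0), following both machines on each input symbol, reaches 8 state pairs: (s0, r0), (s3, r1), (s2, r2), (s0, r1), (s2, r1), (s1, r3), (s1, r1), (s0, r4).
R accepts in {s1} and S accepts in {r0, r4}; no reachable pair has both components accepting, so no string drives both machines to acceptance simultaneously and L(R) ∩ L(S) = ∅.
So no string is accepted by both, and the intersection is empty.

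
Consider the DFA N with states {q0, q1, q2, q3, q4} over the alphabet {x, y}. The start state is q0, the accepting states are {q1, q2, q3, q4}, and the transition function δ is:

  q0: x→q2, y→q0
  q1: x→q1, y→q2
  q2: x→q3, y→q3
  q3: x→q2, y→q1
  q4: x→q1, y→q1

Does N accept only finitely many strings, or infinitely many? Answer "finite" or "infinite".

infinite

State q0 is reachable from the start and can reach an accepting state, and it lies on the cycle q0 → q0.
Traversing that cycle any number of times yields accepted strings of unbounded length, so the language is infinite.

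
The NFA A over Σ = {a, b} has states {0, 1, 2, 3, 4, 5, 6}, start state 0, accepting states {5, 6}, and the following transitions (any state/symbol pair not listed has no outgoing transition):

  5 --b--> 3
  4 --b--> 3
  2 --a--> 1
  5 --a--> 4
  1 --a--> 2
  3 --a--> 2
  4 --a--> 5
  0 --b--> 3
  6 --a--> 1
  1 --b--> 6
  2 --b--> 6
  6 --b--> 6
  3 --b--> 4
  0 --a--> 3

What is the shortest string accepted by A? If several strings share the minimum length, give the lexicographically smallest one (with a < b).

A breadth-first search from 0 reaches an accepting state first via the path 0 → 3 → 2 → 6 on input aab.
No string of length < 3 is accepted (BFS exhausts all shorter strings without reaching an accepting state), and aab is the lexicographically least accepting string of length 3.

aab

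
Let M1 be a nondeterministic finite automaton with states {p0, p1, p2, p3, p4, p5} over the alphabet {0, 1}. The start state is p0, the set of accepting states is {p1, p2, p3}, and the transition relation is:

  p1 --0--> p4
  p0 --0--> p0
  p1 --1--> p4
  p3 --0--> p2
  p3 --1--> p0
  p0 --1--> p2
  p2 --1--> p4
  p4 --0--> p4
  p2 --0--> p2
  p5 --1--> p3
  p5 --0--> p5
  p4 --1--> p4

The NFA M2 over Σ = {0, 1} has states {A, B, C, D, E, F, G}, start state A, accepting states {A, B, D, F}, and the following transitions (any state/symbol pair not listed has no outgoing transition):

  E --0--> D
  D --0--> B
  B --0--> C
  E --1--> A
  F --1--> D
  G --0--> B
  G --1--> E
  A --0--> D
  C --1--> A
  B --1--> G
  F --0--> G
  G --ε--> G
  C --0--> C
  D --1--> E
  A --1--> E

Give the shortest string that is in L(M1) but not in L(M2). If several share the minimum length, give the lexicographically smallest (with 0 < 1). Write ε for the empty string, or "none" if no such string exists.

The string 1 is accepted by M1 but not by M2.
No shorter string lies in the difference, and 1 is the lexicographically first length-1 string in L(M1) \ L(M2).

1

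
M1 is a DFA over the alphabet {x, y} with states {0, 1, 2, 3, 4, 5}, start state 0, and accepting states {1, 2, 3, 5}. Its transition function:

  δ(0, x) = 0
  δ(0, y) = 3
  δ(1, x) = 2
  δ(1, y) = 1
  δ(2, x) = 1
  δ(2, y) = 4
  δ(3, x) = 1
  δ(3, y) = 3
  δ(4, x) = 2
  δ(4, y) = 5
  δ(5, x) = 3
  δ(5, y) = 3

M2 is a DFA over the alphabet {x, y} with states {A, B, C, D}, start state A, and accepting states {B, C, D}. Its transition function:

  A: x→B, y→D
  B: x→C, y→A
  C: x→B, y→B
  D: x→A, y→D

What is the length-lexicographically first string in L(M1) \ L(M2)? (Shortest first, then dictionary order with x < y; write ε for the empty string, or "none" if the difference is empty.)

The string xy is accepted by M1 but not by M2.
No shorter string lies in the difference, and xy is the lexicographically first length-2 string in L(M1) \ L(M2).

xy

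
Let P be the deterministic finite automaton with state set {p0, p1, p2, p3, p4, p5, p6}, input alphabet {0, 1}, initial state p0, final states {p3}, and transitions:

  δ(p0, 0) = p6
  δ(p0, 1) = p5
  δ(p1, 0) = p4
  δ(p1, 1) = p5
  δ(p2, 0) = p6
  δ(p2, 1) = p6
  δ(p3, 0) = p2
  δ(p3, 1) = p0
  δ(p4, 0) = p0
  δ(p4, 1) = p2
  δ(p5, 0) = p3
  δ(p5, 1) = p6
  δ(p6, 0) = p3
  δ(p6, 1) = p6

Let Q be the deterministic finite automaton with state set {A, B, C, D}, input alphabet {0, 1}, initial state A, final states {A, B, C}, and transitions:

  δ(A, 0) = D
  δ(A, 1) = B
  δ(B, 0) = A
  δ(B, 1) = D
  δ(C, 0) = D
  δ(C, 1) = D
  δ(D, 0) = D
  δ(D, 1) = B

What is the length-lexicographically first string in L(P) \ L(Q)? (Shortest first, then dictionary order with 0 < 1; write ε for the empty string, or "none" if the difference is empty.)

00

The string 00 is accepted by P but not by Q.
No shorter string lies in the difference, and 00 is the lexicographically first length-2 string in L(P) \ L(Q).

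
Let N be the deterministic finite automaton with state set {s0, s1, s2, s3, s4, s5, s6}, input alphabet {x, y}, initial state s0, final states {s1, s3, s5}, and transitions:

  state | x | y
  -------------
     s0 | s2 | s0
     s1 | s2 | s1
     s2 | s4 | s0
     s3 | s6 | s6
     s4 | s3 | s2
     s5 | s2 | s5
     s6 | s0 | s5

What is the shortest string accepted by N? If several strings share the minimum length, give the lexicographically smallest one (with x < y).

xxx

A breadth-first search from s0 reaches an accepting state first via the path s0 → s2 → s4 → s3 on input xxx.
No string of length < 3 is accepted (BFS exhausts all shorter strings without reaching an accepting state), and xxx is the lexicographically least accepting string of length 3.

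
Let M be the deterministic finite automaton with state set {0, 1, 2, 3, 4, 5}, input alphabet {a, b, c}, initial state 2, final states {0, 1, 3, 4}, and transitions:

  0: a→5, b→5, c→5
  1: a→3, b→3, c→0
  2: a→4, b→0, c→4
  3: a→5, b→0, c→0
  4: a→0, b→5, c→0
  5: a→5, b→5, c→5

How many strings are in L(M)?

7

The useful subgraph on states {0, 2, 4} is acyclic, so L(M) is finite; the longest accepting path visits 3 useful states, giving maximum string length 2.
Counting accepting paths from 2 by length: 3 of length 1, 4 of length 2. Total 7.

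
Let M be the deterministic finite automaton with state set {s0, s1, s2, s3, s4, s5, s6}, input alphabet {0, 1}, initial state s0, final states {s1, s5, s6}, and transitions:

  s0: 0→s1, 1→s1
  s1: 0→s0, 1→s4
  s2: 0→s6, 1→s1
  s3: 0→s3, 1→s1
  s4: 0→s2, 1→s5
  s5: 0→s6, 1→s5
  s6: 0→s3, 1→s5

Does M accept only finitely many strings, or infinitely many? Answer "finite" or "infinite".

infinite

State s0 is reachable from the start and can reach an accepting state, and it lies on the cycle s0 → s1 → s0.
Traversing that cycle any number of times yields accepted strings of unbounded length, so the language is infinite.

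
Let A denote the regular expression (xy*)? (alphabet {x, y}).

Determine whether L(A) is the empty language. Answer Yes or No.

The empty string ε matches the expression, so it belongs to L(A).
Since L(A) contains at least one string, it is not empty.

No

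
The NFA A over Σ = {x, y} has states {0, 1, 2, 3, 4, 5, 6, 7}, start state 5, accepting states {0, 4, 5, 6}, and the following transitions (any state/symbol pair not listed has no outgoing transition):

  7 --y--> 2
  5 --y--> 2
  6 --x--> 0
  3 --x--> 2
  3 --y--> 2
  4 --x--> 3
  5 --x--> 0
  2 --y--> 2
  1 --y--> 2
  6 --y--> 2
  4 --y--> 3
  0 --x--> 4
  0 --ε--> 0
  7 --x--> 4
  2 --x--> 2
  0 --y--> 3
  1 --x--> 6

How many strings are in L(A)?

3

The useful subgraph on states {0, 4, 5} is acyclic, so L(A) is finite; the longest accepting path visits 3 useful states, giving maximum string length 2.
Counting accepting paths from 5 by length: 1 of length 0, 1 of length 1, 1 of length 2. Total 3.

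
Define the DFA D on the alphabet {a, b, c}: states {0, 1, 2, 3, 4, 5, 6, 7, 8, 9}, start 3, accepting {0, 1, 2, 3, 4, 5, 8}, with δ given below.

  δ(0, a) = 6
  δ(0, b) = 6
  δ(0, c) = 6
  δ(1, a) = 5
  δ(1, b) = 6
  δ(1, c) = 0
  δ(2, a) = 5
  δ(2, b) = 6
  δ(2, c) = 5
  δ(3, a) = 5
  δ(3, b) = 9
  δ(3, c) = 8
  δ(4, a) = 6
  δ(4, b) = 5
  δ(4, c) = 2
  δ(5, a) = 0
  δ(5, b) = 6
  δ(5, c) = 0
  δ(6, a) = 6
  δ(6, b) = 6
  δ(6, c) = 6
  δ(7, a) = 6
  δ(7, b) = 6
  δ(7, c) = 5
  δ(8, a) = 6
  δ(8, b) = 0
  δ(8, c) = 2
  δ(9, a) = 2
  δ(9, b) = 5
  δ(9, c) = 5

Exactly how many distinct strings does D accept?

The useful subgraph on states {0, 2, 3, 5, 8, 9} is acyclic, so L(D) is finite; the longest accepting path visits 5 useful states, giving maximum string length 4.
Counting accepting paths from 3 by length: 1 of length 0, 2 of length 1, 7 of length 2, 8 of length 3, 8 of length 4. Total 26.

26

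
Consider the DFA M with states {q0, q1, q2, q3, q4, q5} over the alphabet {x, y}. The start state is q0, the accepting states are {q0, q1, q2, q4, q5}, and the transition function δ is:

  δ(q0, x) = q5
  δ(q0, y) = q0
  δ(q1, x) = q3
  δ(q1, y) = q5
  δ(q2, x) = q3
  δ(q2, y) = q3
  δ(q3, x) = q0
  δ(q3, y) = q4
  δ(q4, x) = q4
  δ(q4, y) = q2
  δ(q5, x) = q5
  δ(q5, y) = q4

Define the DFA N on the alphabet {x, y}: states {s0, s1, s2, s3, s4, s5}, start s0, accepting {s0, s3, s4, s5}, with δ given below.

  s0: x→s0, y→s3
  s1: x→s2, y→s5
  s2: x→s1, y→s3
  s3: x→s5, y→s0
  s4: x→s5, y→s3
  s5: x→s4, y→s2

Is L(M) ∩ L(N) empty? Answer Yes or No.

The empty string ε is accepted by both M and N.
Hence L(M) ∩ L(N) ≠ ∅.

No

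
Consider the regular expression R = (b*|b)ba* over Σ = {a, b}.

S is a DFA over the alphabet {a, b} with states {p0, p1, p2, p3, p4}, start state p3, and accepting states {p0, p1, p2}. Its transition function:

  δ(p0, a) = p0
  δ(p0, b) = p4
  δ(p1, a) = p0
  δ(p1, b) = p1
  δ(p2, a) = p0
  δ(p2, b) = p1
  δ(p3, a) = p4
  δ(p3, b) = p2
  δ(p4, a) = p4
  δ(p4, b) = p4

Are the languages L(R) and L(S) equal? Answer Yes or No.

Yes

Converting the expression R to a DFA (subset construction, then merging equivalent states) gives the minimal DFA with states {r0, r1, r2, r3}, start state r0, accepting states {r2, r3} and transitions r0: a→r1, b→r2; r1: a→r1, b→r1; r2: a→r3, b→r2; r3: a→r3, b→r1.
Exploring the product automaton R × S from the start pair (r0, p3), following both machines on each input symbol, reaches 5 state pairs: (r0, p3), (r1, p4), (r2, p2), (r3, p0), (r2, p1).
R accepts in {r2, r3} and S accepts in {p0, p1, p2}. In every reachable pair the two components are either both accepting — (r2, p2), (r3, p0), (r2, p1) — or both non-accepting, so no string is accepted by exactly one of the machines: L(R) \ L(S) and L(S) \ L(R) are both empty.
Hence every string is accepted by R iff it is accepted by S, and the two languages coincide.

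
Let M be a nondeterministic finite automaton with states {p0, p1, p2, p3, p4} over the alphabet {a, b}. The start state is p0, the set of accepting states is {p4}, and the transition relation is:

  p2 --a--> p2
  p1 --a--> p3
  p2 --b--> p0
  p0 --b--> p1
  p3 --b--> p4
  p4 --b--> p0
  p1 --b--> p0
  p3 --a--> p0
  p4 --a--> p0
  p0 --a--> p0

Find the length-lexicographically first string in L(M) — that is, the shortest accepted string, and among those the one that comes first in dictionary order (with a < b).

bab

A breadth-first search from p0 reaches an accepting state first via the path p0 → p1 → p3 → p4 on input bab.
No string of length < 3 is accepted (BFS exhausts all shorter strings without reaching an accepting state), and bab is the lexicographically least accepting string of length 3.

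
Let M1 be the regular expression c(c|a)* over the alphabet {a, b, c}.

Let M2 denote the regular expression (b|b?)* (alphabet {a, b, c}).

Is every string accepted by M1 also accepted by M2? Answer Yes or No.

No

The string c is in L(M1) but not in L(M2).
So L(M1) ⊄ L(M2).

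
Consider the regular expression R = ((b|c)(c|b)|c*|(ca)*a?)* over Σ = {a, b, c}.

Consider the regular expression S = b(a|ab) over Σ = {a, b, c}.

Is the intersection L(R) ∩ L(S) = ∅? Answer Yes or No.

Converting the expression R to a DFA (subset construction, then merging equivalent states) gives the minimal DFA with states {r0, r1, r2, r3}, start state r0, accepting states {r0, r2} and transitions r0: a→r0, b→r1, c→r2; r1: a→r3, b→r0, c→r0; r2: a→r0, b→r2, c→r2; r3: a→r3, b→r3, c→r3.
Converting the expression S to a DFA (subset construction, then merging equivalent states) gives the minimal DFA with states {s0, s1, s2, s3, s4}, start state s0, accepting states {s3, s4} and transitions s0: a→s1, b→s2, c→s1; s1: a→s1, b→s1, c→s1; s2: a→s3, b→s1, c→s1; s3: a→s1, b→s4, c→s1; s4: a→s1, b→s1, c→s1.
Exploring the product automaton R × S from the start pair (r0, s0), following both machines on each input symbol, reaches 8 state pairs: (r0, s0), (r0, s1), (r1, s2), (r2, s1), (r1, s1), (r3, s3), (r3, s1), (r3, s4).
R accepts in {r0, r2} and S accepts in {s3, s4}; no reachable pair has both components accepting, so no string drives both machines to acceptance simultaneously and L(R) ∩ L(S) = ∅.
So no string is accepted by both, and the intersection is empty.

Yes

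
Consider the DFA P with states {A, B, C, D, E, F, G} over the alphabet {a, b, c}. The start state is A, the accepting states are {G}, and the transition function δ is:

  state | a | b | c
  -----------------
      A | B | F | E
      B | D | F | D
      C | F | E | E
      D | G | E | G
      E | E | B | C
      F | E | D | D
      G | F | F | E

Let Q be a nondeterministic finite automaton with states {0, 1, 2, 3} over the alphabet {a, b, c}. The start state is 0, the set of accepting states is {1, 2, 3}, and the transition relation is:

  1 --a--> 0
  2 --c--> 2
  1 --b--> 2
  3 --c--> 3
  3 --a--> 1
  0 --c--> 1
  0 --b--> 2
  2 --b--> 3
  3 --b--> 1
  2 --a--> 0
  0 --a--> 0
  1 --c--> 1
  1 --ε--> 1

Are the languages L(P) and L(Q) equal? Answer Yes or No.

No

The string aaa is accepted by P but rejected by Q.
So L(P) ≠ L(Q).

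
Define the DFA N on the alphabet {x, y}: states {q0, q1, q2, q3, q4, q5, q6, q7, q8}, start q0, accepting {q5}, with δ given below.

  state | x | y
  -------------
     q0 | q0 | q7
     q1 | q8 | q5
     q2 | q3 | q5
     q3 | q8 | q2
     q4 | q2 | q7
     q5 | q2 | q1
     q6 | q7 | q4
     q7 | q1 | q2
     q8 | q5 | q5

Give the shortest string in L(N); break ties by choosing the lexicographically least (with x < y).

yxy

A breadth-first search from q0 reaches an accepting state first via the path q0 → q7 → q1 → q5 on input yxy.
No string of length < 3 is accepted (BFS exhausts all shorter strings without reaching an accepting state), and yxy is the lexicographically least accepting string of length 3.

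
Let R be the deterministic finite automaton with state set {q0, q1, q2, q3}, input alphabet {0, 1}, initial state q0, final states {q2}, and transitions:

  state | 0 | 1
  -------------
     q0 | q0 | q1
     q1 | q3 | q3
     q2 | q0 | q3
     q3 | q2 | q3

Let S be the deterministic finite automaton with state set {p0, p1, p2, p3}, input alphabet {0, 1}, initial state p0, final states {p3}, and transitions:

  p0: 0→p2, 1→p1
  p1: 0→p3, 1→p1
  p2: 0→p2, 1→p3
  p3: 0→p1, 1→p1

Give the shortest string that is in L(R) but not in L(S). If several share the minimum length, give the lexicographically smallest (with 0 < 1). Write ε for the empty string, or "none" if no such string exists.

The string 100 is accepted by R but not by S.
No shorter string lies in the difference, and 100 is the lexicographically first length-3 string in L(R) \ L(S).

100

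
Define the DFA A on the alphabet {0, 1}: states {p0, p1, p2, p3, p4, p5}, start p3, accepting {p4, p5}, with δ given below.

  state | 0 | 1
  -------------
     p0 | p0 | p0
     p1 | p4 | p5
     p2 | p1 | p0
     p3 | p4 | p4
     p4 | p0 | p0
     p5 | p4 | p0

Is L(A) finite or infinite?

finite

The useful states (reachable from p3 and able to reach an accepting state) are {p3, p4}.
Restricted to these states the transition graph has no cycle, so every accepting path has bounded length and L is finite.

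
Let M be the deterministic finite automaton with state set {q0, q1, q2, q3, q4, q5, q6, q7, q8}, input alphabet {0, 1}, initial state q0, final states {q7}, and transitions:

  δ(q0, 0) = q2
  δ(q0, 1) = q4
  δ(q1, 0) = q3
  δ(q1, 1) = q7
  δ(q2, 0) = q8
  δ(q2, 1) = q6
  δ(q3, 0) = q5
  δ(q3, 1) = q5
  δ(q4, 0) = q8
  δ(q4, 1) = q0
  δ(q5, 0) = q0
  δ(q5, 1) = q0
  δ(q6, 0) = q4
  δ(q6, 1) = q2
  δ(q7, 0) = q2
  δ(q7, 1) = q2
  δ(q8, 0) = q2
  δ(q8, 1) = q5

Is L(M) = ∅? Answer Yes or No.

The states reachable from the start state are {q0, q2, q4, q5, q6, q8}.
None of the accepting states {q7} is reachable, so no string is accepted and L(M) = ∅.

Yes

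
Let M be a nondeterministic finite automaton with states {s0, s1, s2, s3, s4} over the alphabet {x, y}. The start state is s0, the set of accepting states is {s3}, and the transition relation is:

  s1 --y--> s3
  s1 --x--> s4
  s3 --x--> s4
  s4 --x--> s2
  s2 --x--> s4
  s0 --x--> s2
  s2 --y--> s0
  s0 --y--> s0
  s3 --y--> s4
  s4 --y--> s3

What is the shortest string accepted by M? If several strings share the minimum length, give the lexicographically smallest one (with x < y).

xxy

A breadth-first search from s0 reaches an accepting state first via the path s0 → s2 → s4 → s3 on input xxy.
No string of length < 3 is accepted (BFS exhausts all shorter strings without reaching an accepting state), and xxy is the lexicographically least accepting string of length 3.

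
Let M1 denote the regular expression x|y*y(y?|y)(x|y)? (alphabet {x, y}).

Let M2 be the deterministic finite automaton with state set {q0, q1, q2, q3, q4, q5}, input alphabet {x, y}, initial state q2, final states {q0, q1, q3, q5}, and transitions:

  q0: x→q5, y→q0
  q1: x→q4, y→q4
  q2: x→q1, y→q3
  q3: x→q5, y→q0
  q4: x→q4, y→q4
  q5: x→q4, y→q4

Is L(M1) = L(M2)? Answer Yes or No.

Converting the expression M1 to a DFA (subset construction, then merging equivalent states) gives the minimal DFA with states {r0, r1, r2, r3}, start state r0, accepting states {r1, r2} and transitions r0: x→r1, y→r2; r1: x→r3, y→r3; r2: x→r1, y→r2; r3: x→r3, y→r3.
Exploring the product automaton M1 × M2 from the start pair (r0, q2), following both machines on each input symbol, reaches 6 state pairs: (r0, q2), (r1, q1), (r2, q3), (r3, q4), (r1, q5), (r2, q0).
M1 accepts in {r1, r2} and M2 accepts in {q0, q1, q3, q5}. In every reachable pair the two components are either both accepting — (r1, q1), (r2, q3), (r1, q5), (r2, q0) — or both non-accepting, so no string is accepted by exactly one of the machines: L(M1) \ L(M2) and L(M2) \ L(M1) are both empty.
Hence every string is accepted by M1 iff it is accepted by M2, and the two languages coincide.

Yes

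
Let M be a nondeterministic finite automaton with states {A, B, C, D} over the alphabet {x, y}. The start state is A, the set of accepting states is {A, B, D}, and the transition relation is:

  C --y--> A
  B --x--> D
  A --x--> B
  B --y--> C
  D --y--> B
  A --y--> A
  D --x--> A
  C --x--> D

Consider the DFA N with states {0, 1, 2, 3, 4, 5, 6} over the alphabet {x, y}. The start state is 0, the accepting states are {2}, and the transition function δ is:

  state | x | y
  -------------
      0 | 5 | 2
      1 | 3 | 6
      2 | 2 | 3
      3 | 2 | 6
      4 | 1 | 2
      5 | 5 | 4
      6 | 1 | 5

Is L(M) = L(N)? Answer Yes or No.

No

The empty string ε is accepted by M but rejected by N.
So L(M) ≠ L(N).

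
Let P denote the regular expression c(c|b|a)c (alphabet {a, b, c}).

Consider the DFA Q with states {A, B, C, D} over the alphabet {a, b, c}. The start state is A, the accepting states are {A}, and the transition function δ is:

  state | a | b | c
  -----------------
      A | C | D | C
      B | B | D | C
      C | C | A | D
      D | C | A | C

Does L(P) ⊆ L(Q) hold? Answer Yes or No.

No

The string cac is in L(P) but not in L(Q).
So L(P) ⊄ L(Q).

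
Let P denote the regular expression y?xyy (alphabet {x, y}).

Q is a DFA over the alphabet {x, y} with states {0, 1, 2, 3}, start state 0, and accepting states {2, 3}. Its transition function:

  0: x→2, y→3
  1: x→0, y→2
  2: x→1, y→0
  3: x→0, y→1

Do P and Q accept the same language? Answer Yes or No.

The string yxyy is accepted by P but rejected by Q.
So L(P) ≠ L(Q).

No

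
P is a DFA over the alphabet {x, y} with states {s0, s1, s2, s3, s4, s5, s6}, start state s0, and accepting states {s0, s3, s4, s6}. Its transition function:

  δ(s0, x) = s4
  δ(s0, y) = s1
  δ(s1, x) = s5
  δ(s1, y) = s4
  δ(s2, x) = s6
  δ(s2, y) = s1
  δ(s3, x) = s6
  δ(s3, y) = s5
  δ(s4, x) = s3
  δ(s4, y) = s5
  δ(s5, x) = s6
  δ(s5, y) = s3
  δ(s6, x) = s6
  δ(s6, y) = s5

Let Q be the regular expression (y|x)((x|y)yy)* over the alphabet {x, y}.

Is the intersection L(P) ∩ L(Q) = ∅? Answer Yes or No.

No

The string x is accepted by both P and Q.
Hence L(P) ∩ L(Q) ≠ ∅.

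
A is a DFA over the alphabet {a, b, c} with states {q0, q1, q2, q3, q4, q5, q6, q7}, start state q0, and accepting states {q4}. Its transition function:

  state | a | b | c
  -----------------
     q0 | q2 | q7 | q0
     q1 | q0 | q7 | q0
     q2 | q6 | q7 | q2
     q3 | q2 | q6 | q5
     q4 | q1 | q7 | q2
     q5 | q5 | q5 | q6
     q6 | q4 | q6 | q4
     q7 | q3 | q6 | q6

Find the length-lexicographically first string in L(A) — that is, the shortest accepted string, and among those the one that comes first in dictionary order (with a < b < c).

aaa

A breadth-first search from q0 reaches an accepting state first via the path q0 → q2 → q6 → q4 on input aaa.
No string of length < 3 is accepted (BFS exhausts all shorter strings without reaching an accepting state), and aaa is the lexicographically least accepting string of length 3.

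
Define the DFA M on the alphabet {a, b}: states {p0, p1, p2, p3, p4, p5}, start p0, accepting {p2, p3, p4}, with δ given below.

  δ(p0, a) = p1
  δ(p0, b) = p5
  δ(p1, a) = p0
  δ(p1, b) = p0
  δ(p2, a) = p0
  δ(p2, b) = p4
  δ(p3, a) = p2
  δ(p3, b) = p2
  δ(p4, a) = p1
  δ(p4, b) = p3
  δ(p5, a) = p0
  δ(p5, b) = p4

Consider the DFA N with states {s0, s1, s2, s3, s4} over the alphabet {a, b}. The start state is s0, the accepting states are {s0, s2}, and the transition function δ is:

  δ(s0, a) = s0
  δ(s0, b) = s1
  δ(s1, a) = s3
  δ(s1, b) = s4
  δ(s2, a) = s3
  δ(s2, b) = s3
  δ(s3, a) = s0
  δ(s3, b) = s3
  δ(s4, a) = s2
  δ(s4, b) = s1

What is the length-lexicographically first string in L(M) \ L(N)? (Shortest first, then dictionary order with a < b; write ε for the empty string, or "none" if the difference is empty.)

bb

The string bb is accepted by M but not by N.
No shorter string lies in the difference, and bb is the lexicographically first length-2 string in L(M) \ L(N).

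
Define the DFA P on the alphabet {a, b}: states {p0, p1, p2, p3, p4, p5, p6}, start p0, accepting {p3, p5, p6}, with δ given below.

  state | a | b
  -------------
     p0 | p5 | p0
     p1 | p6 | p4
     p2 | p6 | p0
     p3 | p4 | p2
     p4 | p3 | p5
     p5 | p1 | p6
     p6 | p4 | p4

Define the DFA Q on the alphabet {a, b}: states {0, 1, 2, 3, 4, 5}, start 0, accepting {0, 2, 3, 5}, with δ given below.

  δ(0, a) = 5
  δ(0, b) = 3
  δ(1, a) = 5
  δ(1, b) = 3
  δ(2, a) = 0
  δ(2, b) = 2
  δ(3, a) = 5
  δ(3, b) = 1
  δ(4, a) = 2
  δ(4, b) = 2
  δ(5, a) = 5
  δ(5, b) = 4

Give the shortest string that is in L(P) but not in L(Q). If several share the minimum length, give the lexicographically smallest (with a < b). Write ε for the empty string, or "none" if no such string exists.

The string ab is accepted by P but not by Q.
No shorter string lies in the difference, and ab is the lexicographically first length-2 string in L(P) \ L(Q).

ab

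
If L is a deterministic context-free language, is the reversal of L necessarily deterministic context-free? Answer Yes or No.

No

L = {c bⁿaⁿ : n≥0} ∪ {d b²ⁿaⁿ : n≥0} is a DCFL: the first symbol tells a deterministic PDA whether to pop one or two b's per a. Its reversal Lᴿ = {aⁿbⁿ c : n≥0} ∪ {aⁿb²ⁿ d : n≥0} is not. DCFLs are closed under right quotient by regular languages, and Lᴿ/{c, d} = {aⁿbⁿ : n≥0} ∪ {aⁿb²ⁿ : n≥0} — the standard context-free language accepted by no deterministic PDA (intuitively the machine would have to commit to a b-to-a ratio before the distinguishing marker arrives; formally, a DPDA for it would have a single run on aⁿb²ⁿ, accepting after the prefix aⁿbⁿ and accepting again after n more b's; an ordinary PDA that simulates it on a's and b's and, at any moment when it is accepting, may switch to reading only a fresh letter e while feeding each e to the simulation as a b, would accept aⁱbʲeᵏ (k≥1) exactly when both aⁱbʲ and aⁱbʲ⁺ᵏ are in the language, i.e. its language intersected with the regular set a*b*e⁺ would be exactly {aⁿbⁿeⁿ : n≥1} — impossible, since context-free languages are closed under intersection with regular sets and {aⁿbⁿeⁿ} is not context-free). So Lᴿ cannot be a DCFL.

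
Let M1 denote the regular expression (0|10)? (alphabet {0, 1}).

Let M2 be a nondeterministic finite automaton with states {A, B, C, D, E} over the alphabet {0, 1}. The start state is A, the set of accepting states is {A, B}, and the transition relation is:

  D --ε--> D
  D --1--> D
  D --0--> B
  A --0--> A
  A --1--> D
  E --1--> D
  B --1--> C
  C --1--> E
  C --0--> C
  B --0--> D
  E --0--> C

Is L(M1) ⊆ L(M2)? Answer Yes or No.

Converting the expression M1 to a DFA (subset construction, then merging equivalent states) gives the minimal DFA with states {r0, r1, r2, r3}, start state r0, accepting states {r0, r1} and transitions r0: 0→r1, 1→r2; r1: 0→r3, 1→r3; r2: 0→r1, 1→r3; r3: 0→r3, 1→r3.
Exploring the product automaton M1 × M2 from the start pair (r0, A), following both machines on each input symbol, reaches 9 state pairs: (r0, A), (r1, A), (r2, D), (r3, A), (r3, D), (r1, B), (r3, B), (r3, C), (r3, E).
M1 accepts in {r0, r1} and M2 accepts in {A, B}. The reachable pairs whose M1-component is accepting are (r0, A), (r1, A), (r1, B); in each of them the M2-component is accepting too, so the product for L(M1) \ L(M2) (M1-component accepting, M2-component rejecting) has no reachable accepting pair and the difference is empty.
Hence every string in L(M1) is also in L(M2).

Yes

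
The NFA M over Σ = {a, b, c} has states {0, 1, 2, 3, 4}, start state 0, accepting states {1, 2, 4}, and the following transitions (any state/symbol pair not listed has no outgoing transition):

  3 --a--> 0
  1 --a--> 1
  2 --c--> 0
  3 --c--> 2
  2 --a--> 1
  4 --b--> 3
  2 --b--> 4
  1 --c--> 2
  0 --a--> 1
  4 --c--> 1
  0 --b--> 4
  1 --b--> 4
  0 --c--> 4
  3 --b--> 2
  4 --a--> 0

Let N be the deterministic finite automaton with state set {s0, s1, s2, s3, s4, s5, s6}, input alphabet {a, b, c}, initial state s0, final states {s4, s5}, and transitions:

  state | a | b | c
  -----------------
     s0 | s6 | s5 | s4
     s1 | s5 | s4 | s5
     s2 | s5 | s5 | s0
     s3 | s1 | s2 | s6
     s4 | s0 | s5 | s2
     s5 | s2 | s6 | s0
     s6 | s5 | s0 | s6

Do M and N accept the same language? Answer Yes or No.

No

The string a is accepted by M but rejected by N.
So L(M) ≠ L(N).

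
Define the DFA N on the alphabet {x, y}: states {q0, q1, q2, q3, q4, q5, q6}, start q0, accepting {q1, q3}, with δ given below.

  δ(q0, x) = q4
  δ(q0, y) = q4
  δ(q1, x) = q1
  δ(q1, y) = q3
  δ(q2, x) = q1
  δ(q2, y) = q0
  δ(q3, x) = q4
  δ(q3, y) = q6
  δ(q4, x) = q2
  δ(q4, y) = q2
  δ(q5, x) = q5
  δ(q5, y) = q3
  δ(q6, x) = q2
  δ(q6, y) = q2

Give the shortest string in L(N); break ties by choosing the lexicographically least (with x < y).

A breadth-first search from q0 reaches an accepting state first via the path q0 → q4 → q2 → q1 on input xxx.
No string of length < 3 is accepted (BFS exhausts all shorter strings without reaching an accepting state), and xxx is the lexicographically least accepting string of length 3.

xxx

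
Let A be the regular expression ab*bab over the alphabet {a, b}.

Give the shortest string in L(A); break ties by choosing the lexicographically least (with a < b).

abab

By inspection of the expression, no string of length less than 4 matches, and abab is the lexicographically first match of length 4.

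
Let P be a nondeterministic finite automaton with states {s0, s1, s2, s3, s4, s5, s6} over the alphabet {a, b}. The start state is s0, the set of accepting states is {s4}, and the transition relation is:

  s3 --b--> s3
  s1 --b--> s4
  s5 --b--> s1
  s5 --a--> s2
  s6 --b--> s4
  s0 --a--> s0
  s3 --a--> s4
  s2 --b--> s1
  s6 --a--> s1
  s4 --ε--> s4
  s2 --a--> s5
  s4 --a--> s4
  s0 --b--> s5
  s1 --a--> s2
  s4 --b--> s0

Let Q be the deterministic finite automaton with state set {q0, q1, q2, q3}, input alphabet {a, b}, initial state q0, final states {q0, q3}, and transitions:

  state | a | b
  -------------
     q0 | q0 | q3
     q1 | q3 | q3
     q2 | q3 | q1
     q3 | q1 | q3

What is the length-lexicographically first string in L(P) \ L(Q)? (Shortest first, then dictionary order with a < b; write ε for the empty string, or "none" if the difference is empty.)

bbba

The string bbba is accepted by P but not by Q.
No shorter string lies in the difference, and bbba is the lexicographically first length-4 string in L(P) \ L(Q).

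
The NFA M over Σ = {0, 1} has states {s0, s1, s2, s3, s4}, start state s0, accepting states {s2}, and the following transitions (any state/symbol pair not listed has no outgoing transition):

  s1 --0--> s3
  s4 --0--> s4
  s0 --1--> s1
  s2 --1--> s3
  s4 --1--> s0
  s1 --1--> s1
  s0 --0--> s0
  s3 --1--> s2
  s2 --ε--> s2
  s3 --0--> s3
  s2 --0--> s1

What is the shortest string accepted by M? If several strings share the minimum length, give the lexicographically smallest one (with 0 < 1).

101

A breadth-first search from s0 reaches an accepting state first via the path s0 → s1 → s3 → s2 on input 101.
No string of length < 3 is accepted (BFS exhausts all shorter strings without reaching an accepting state), and 101 is the lexicographically least accepting string of length 3.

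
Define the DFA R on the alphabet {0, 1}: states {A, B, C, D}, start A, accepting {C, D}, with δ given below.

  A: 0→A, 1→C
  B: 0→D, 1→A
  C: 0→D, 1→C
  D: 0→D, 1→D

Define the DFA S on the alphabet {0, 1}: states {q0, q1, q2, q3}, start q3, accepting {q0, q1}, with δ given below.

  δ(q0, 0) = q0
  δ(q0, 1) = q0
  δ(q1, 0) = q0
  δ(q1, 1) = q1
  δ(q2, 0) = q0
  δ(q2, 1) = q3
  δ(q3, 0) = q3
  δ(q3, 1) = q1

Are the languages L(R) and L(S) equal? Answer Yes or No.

Exploring the product automaton R × S from the start pair (A, q3), following both machines on each input symbol, reaches 3 state pairs: (A, q3), (C, q1), (D, q0).
R accepts in {C, D} and S accepts in {q0, q1}. In every reachable pair the two components are either both accepting — (C, q1), (D, q0) — or both non-accepting, so no string is accepted by exactly one of the machines: L(R) \ L(S) and L(S) \ L(R) are both empty.
Hence every string is accepted by R iff it is accepted by S, and the two languages coincide.

Yes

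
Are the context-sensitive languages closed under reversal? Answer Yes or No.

Reversing both sides of every production of a noncontracting (context-sensitive) grammar gives another noncontracting grammar, and it generates Lᴿ; equivalently an LBA can reverse its tape in place and then run the machine for L.
So the context-sensitive languages are closed under reversal.

Yes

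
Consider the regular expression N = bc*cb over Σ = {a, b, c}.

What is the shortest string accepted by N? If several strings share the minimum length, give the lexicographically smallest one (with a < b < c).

bcb

By inspection of the expression, no string of length less than 3 matches, and bcb is the lexicographically first match of length 3.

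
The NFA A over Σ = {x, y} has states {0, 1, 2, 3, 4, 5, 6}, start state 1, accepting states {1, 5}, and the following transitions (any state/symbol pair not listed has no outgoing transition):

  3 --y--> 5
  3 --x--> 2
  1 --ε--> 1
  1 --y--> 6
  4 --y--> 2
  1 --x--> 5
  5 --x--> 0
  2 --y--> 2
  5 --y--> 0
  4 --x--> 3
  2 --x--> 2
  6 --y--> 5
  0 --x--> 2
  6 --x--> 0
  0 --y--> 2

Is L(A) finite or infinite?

finite

The useful states (reachable from 1 and able to reach an accepting state) are {1, 5, 6}.
Restricted to these states the transition graph has no cycle, so every accepting path has bounded length and L is finite.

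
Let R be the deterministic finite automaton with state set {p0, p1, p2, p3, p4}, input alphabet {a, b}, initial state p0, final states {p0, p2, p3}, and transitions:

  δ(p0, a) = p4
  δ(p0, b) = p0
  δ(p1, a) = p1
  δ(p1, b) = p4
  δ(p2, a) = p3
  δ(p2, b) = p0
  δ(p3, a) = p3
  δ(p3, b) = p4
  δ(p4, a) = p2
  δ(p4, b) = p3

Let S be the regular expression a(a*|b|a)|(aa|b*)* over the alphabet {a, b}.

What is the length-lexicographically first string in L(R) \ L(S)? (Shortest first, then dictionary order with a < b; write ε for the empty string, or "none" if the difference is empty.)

The string aba is accepted by R but not by S.
No shorter string lies in the difference, and aba is the lexicographically first length-3 string in L(R) \ L(S).

aba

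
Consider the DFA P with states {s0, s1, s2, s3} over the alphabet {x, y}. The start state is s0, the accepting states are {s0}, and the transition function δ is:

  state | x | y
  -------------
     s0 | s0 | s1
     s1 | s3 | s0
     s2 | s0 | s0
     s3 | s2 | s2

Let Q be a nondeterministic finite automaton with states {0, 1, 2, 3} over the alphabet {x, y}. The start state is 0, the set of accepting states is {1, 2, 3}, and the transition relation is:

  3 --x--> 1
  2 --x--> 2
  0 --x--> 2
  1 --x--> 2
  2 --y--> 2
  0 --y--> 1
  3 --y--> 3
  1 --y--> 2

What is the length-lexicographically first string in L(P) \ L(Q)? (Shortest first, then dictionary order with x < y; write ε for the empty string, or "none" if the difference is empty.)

ε

The empty string ε is accepted by P but not by Q.
Since ε is the unique shortest string, it is the required witness.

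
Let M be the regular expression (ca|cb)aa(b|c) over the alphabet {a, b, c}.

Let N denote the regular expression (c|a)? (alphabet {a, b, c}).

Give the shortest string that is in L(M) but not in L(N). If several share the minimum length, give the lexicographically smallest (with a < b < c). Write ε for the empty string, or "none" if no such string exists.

The string caaab is accepted by M but not by N.
No shorter string lies in the difference, and caaab is the lexicographically first length-5 string in L(M) \ L(N).

caaab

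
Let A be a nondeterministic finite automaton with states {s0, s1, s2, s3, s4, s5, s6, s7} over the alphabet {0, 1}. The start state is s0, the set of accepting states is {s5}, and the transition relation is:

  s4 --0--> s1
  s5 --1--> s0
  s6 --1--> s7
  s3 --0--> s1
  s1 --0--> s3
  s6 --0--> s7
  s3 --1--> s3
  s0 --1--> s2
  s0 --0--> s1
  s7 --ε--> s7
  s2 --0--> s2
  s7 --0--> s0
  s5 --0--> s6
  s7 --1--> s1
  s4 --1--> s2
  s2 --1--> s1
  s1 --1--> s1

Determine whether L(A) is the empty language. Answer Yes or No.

Yes

The states reachable from the start state are {s0, s1, s2, s3}.
None of the accepting states {s5} is reachable, so no string is accepted and L(A) = ∅.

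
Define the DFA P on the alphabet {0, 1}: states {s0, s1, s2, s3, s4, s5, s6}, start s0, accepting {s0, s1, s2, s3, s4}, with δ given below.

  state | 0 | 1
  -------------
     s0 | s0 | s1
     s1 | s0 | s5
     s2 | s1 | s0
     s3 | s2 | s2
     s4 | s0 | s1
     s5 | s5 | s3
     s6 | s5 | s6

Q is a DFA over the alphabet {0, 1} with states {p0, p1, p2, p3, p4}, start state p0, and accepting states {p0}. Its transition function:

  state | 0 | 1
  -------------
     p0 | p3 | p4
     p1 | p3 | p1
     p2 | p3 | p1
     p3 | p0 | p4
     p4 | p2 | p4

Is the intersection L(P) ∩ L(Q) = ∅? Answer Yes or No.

The empty string ε is accepted by both P and Q.
Hence L(P) ∩ L(Q) ≠ ∅.

No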